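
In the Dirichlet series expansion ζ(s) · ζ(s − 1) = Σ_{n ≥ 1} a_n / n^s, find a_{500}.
σ(500) = 1092

In the product (Σ m^0/m^s)(Σ k / k^s) = Σ (Σ_{d | n} d) / n^s, the coefficient of 1/n^s is σ(n) = Σ_{d | n} d. For n = 500, divisors are [1, 2, 4, 5, 10, 20, 25, 50, 100, 125, 250, 500]; summing: σ(500) = 1092.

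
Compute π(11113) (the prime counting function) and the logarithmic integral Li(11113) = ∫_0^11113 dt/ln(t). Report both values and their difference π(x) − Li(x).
π(11113) = 1346;  Li(11113) ≈ 1366.28;  π(x) − Li(x) ≈ -20.28.

Direct count of primes ≤ 11113 gives π(11113) = 1346. Numerical evaluation of the logarithmic integral gives Li(11113) ≈ 1366.28. The difference π(x) − Li(x) ≈ -20.28 is typically negative for small/moderate x (Li(x) overestimates), though Littlewood's theorem shows this sign changes infinitely often.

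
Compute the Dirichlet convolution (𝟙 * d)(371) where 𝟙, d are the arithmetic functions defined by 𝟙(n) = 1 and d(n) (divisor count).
(𝟙 * d)(371) = 9

Divisors of 371: [1, 7, 53, 371]. For each d | 371:
  d = 1: 𝟙(1) · d(371/1) = 1 · 4 = 4
  d = 7: 𝟙(7) · d(371/7) = 1 · 2 = 2
  d = 53: 𝟙(53) · d(371/53) = 1 · 2 = 2
  d = 371: 𝟙(371) · d(371/371) = 1 · 1 = 1
Summing: (𝟙 * d)(371) = 4 + 2 + 2 + 1 = 9.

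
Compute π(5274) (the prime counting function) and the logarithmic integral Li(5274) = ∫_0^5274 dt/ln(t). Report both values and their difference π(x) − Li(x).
π(5274) = 699;  Li(5274) ≈ 716.35;  π(x) − Li(x) ≈ -17.35.

Direct count of primes ≤ 5274 gives π(5274) = 699. Numerical evaluation of the logarithmic integral gives Li(5274) ≈ 716.35. The difference π(x) − Li(x) ≈ -17.35 is typically negative for small/moderate x (Li(x) overestimates), though Littlewood's theorem shows this sign changes infinitely often.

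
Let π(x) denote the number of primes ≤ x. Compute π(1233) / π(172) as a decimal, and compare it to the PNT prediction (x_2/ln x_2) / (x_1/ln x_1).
π(1233)/π(172) = 202/39 ≈ 5.1795;  PNT prediction ≈ 5.1847.

π(172) = 39 and π(1233) = 202, so π(1233)/π(172) ≈ 5.1795. The PNT-predicted ratio is (1233/ln(1233)) / (172/ln(172)) ≈ 5.1847. The two agree to within a few percent, as expected.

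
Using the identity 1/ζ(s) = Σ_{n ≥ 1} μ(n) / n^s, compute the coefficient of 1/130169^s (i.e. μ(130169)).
μ(130169) = 1

Factor n = 130169 = 13 · 17 · 19 · 31. μ(n) = 0 if any exponent ≥ 2 (not squarefree); otherwise μ(n) = (−1)^{ω(n)} where ω(n) is the number of distinct prime factors. Applying: μ(130169) = 1.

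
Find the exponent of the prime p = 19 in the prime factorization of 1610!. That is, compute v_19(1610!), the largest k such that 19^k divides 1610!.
v_19(1610!) = 88

Legendre's formula: v_p(n!) = Σ_{k ≥ 1} ⌊n / p^k⌋. For p = 19, n = 1610, the terms are:
  ⌊1610/19^1⌋ = ⌊1610/19⌋ = 84
  ⌊1610/19^2⌋ = ⌊1610/361⌋ = 4
(the next term ⌊1610/19^3⌋ = 0, terminating the sum). Summing: v_19(1610!) = 84 + 4 = 88.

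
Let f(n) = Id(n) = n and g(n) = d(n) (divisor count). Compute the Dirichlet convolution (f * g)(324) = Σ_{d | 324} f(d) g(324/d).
(Id * d)(324) = 1969

Divisors of 324: [1, 2, 3, 4, 6, 9, 12, 18, 27, 36, 54, 81, 108, 162, 324]. For each d | 324:
  d = 1: Id(1) · d(324/1) = 1 · 15 = 15
  d = 2: Id(2) · d(324/2) = 2 · 10 = 20
  d = 3: Id(3) · d(324/3) = 3 · 12 = 36
  d = 4: Id(4) · d(324/4) = 4 · 5 = 20
  d = 6: Id(6) · d(324/6) = 6 · 8 = 48
  d = 9: Id(9) · d(324/9) = 9 · 9 = 81
  d = 12: Id(12) · d(324/12) = 12 · 4 = 48
  d = 18: Id(18) · d(324/18) = 18 · 6 = 108
  d = 27: Id(27) · d(324/27) = 27 · 6 = 162
  d = 36: Id(36) · d(324/36) = 36 · 3 = 108
  d = 54: Id(54) · d(324/54) = 54 · 4 = 216
  d = 81: Id(81) · d(324/81) = 81 · 3 = 243
  d = 108: Id(108) · d(324/108) = 108 · 2 = 216
  d = 162: Id(162) · d(324/162) = 162 · 2 = 324
  d = 324: Id(324) · d(324/324) = 324 · 1 = 324
Summing: (Id * d)(324) = 15 + 20 + 36 + 20 + 48 + 81 + 48 + 108 + 162 + 108 + 216 + 243 + 216 + 324 + 324 = 1969.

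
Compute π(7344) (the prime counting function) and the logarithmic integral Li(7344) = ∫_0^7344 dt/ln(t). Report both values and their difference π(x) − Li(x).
π(7344) = 935;  Li(7344) ≈ 953.08;  π(x) − Li(x) ≈ -18.08.

Direct count of primes ≤ 7344 gives π(7344) = 935. Numerical evaluation of the logarithmic integral gives Li(7344) ≈ 953.08. The difference π(x) − Li(x) ≈ -18.08 is typically negative for small/moderate x (Li(x) overestimates), though Littlewood's theorem shows this sign changes infinitely often.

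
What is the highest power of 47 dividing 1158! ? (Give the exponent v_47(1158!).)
v_47(1158!) = 24

Legendre's formula: v_p(n!) = Σ_{k ≥ 1} ⌊n / p^k⌋. For p = 47, n = 1158, the terms are:
  ⌊1158/47^1⌋ = ⌊1158/47⌋ = 24
(the next term ⌊1158/47^2⌋ = 0, terminating the sum). Summing: v_47(1158!) = 24 = 24.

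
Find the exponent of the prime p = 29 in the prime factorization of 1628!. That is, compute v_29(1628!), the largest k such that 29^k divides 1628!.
v_29(1628!) = 57

Legendre's formula: v_p(n!) = Σ_{k ≥ 1} ⌊n / p^k⌋. For p = 29, n = 1628, the terms are:
  ⌊1628/29^1⌋ = ⌊1628/29⌋ = 56
  ⌊1628/29^2⌋ = ⌊1628/841⌋ = 1
(the next term ⌊1628/29^3⌋ = 0, terminating the sum). Summing: v_29(1628!) = 56 + 1 = 57.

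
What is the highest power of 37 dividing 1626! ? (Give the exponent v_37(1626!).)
v_37(1626!) = 44

Legendre's formula: v_p(n!) = Σ_{k ≥ 1} ⌊n / p^k⌋. For p = 37, n = 1626, the terms are:
  ⌊1626/37^1⌋ = ⌊1626/37⌋ = 43
  ⌊1626/37^2⌋ = ⌊1626/1369⌋ = 1
(the next term ⌊1626/37^3⌋ = 0, terminating the sum). Summing: v_37(1626!) = 43 + 1 = 44.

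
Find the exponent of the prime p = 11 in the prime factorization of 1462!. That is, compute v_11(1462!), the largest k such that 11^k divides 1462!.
v_11(1462!) = 145

Legendre's formula: v_p(n!) = Σ_{k ≥ 1} ⌊n / p^k⌋. For p = 11, n = 1462, the terms are:
  ⌊1462/11^1⌋ = ⌊1462/11⌋ = 132
  ⌊1462/11^2⌋ = ⌊1462/121⌋ = 12
  ⌊1462/11^3⌋ = ⌊1462/1331⌋ = 1
(the next term ⌊1462/11^4⌋ = 0, terminating the sum). Summing: v_11(1462!) = 132 + 12 + 1 = 145.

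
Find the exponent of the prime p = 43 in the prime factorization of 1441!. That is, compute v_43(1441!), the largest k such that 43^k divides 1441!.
v_43(1441!) = 33

Legendre's formula: v_p(n!) = Σ_{k ≥ 1} ⌊n / p^k⌋. For p = 43, n = 1441, the terms are:
  ⌊1441/43^1⌋ = ⌊1441/43⌋ = 33
(the next term ⌊1441/43^2⌋ = 0, terminating the sum). Summing: v_43(1441!) = 33 = 33.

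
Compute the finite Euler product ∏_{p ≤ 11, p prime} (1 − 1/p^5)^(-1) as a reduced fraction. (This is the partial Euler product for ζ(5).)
∏ = 20590675875/19857468221

The primes p ≤ 11 are [2, 3, 5, 7, 11]. For each prime, (1 − 1/p^5)^(-1) = p^5 / (p^5 − 1). The product is (1 − 1/2^5)^(-1), (1 − 1/3^5)^(-1), (1 − 1/5^5)^(-1), (1 − 1/7^5)^(-1), (1 − 1/11^5)^(-1) = ∏ p^5 / (p^5 − 1) = 20590675875/19857468221.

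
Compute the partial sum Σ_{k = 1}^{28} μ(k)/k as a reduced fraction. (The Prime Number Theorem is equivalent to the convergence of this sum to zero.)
Σ μ(k)/k = 4165258/111546435

Values of μ(k) for 1 ≤ k ≤ 28: μ(1) = 1, μ(2) = -1, μ(3) = -1, μ(5) = -1, μ(6) = 1, μ(7) = -1, μ(10) = 1, μ(11) = -1, μ(13) = -1, μ(14) = 1, μ(15) = 1, μ(17) = -1, μ(19) = -1, μ(21) = 1, μ(22) = 1, μ(23) = -1, μ(26) = 1, with μ = 0 on non-squarefree integers. Summing μ(k)/k for k where μ(k) ≠ 0 gives 4165258/111546435 ≈ 0.0373. (PNT ⟺ this sum → 0 as n → ∞.)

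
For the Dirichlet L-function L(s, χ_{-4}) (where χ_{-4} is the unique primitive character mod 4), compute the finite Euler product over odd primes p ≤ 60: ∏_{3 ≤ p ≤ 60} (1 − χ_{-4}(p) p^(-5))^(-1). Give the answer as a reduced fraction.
∏ = 34538337851474581952741276429072842761309710837968927162241490274877420523772051911439/34671551917835326033172056215145617687895117707924911462190255983143219500310572564480

The odd primes p ≤ 60 are [3, 5, 7, 11, 13, 17, 19, 23, 29, 31, 37, 41, 43, 47, 53, 59]. For each, χ(p) = 1 if p ≡ 1 mod 4, χ(p) = −1 if p ≡ 3 mod 4. Taking (1 − χ(p)/p^5)^(-1) = p^5/(p^5 − χ(p)): (1 − (-1)/3^5)^(-1) · (1 − (1)/5^5)^(-1) · (1 − (-1)/7^5)^(-1) · (1 − (-1)/11^5)^(-1) · (1 − (1)/13^5)^(-1) · (1 − (1)/17^5)^(-1) · (1 − (-1)/19^5)^(-1) · (1 − (-1)/23^5)^(-1) · (1 − (1)/29^5)^(-1) · (1 − (-1)/31^5)^(-1) · (1 − (1)/37^5)^(-1) · (1 − (1)/41^5)^(-1) · (1 − (-1)/43^5)^(-1) · (1 − (-1)/47^5)^(-1) · (1 − (1)/53^5)^(-1) · (1 − (-1)/59^5)^(-1) = 34538337851474581952741276429072842761309710837968927162241490274877420523772051911439/34671551917835326033172056215145617687895117707924911462190255983143219500310572564480.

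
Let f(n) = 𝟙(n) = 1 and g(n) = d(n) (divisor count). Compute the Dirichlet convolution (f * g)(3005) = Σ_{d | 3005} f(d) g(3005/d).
(𝟙 * d)(3005) = 9

Divisors of 3005: [1, 5, 601, 3005]. For each d | 3005:
  d = 1: 𝟙(1) · d(3005/1) = 1 · 4 = 4
  d = 5: 𝟙(5) · d(3005/5) = 1 · 2 = 2
  d = 601: 𝟙(601) · d(3005/601) = 1 · 2 = 2
  d = 3005: 𝟙(3005) · d(3005/3005) = 1 · 1 = 1
Summing: (𝟙 * d)(3005) = 4 + 2 + 2 + 1 = 9.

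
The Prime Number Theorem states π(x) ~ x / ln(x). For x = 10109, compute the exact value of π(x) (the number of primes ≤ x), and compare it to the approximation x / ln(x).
π(10109) = 1241;  x/ln(x) ≈ 1096.28;  relative error ≈ 11.66%.

Directly count primes up to 10109: π(10109) = 1241. The PNT approximation gives 10109/ln(10109) ≈ 10109/9.22118 ≈ 1096.28. Relative error (π(x) − x/ln(x)) / π(x) ≈ 11.66%; the approximation is known to undercount slightly (Li(x) is a better estimate).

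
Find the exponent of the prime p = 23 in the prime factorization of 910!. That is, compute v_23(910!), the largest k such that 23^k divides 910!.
v_23(910!) = 40

Legendre's formula: v_p(n!) = Σ_{k ≥ 1} ⌊n / p^k⌋. For p = 23, n = 910, the terms are:
  ⌊910/23^1⌋ = ⌊910/23⌋ = 39
  ⌊910/23^2⌋ = ⌊910/529⌋ = 1
(the next term ⌊910/23^3⌋ = 0, terminating the sum). Summing: v_23(910!) = 39 + 1 = 40.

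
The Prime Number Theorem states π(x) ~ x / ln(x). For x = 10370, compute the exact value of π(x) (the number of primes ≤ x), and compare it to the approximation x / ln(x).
π(10370) = 1272;  x/ln(x) ≈ 1121.48;  relative error ≈ 11.83%.

Directly count primes up to 10370: π(10370) = 1272. The PNT approximation gives 10370/ln(10370) ≈ 10370/9.24667 ≈ 1121.48. Relative error (π(x) − x/ln(x)) / π(x) ≈ 11.83%; the approximation is known to undercount slightly (Li(x) is a better estimate).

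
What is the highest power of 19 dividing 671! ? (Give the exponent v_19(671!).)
v_19(671!) = 36

Legendre's formula: v_p(n!) = Σ_{k ≥ 1} ⌊n / p^k⌋. For p = 19, n = 671, the terms are:
  ⌊671/19^1⌋ = ⌊671/19⌋ = 35
  ⌊671/19^2⌋ = ⌊671/361⌋ = 1
(the next term ⌊671/19^3⌋ = 0, terminating the sum). Summing: v_19(671!) = 35 + 1 = 36.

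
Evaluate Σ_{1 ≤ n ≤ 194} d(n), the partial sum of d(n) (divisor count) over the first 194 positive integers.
Σ_{n ≤ 194} d(n) = 1053

Compute d(n) for each 1 ≤ n ≤ 194: d(1) = 1, d(2) = 2, d(3) = 2, d(4) = 3, d(5) = 2, d(6) = 4, d(7) = 2, d(8) = 4, d(9) = 3, d(10) = 4, d(11) = 2, d(12) = 6, d(13) = 2, d(14) = 4, d(15) = 4, d(16) = 5, d(17) = 2, d(18) = 6, d(19) = 2, d(20) = 6, d(21) = 4, d(22) = 4, d(23) = 2, d(24) = 8, d(25) = 3, d(26) = 4, d(27) = 4, d(28) = 6, d(29) = 2, d(30) = 8, d(31) = 2, d(32) = 6, d(33) = 4, d(34) = 4, d(35) = 4, d(36) = 9, d(37) = 2, d(38) = 4, d(39) = 4, d(40) = 8, d(41) = 2, d(42) = 8, d(43) = 2, d(44) = 6, d(45) = 6, d(46) = 4, d(47) = 2, d(48) = 10, d(49) = 3, d(50) = 6, d(51) = 4, d(52) = 6, d(53) = 2, d(54) = 8, d(55) = 4, d(56) = 8, d(57) = 4, d(58) = 4, d(59) = 2, d(60) = 12, d(61) = 2, d(62) = 4, d(63) = 6, d(64) = 7, d(65) = 4, d(66) = 8, d(67) = 2, d(68) = 6, d(69) = 4, d(70) = 8, d(71) = 2, d(72) = 12, d(73) = 2, d(74) = 4, d(75) = 6, d(76) = 6, d(77) = 4, d(78) = 8, d(79) = 2, d(80) = 10, d(81) = 5, d(82) = 4, d(83) = 2, d(84) = 12, d(85) = 4, d(86) = 4, d(87) = 4, d(88) = 8, d(89) = 2, d(90) = 12, d(91) = 4, d(92) = 6, d(93) = 4, d(94) = 4, d(95) = 4, d(96) = 12, d(97) = 2, d(98) = 6, d(99) = 6, d(100) = 9, d(101) = 2, d(102) = 8, d(103) = 2, d(104) = 8, d(105) = 8, d(106) = 4, d(107) = 2, d(108) = 12, d(109) = 2, d(110) = 8, d(111) = 4, d(112) = 10, d(113) = 2, d(114) = 8, d(115) = 4, d(116) = 6, d(117) = 6, d(118) = 4, d(119) = 4, d(120) = 16, d(121) = 3, d(122) = 4, d(123) = 4, d(124) = 6, d(125) = 4, d(126) = 12, d(127) = 2, d(128) = 8, d(129) = 4, d(130) = 8, d(131) = 2, d(132) = 12, d(133) = 4, d(134) = 4, d(135) = 8, d(136) = 8, d(137) = 2, d(138) = 8, d(139) = 2, d(140) = 12, d(141) = 4, d(142) = 4, d(143) = 4, d(144) = 15, d(145) = 4, d(146) = 4, d(147) = 6, d(148) = 6, d(149) = 2, d(150) = 12, d(151) = 2, d(152) = 8, d(153) = 6, d(154) = 8, d(155) = 4, d(156) = 12, d(157) = 2, d(158) = 4, d(159) = 4, d(160) = 12, d(161) = 4, d(162) = 10, d(163) = 2, d(164) = 6, d(165) = 8, d(166) = 4, d(167) = 2, d(168) = 16, d(169) = 3, d(170) = 8, d(171) = 6, d(172) = 6, d(173) = 2, d(174) = 8, d(175) = 6, d(176) = 10, d(177) = 4, d(178) = 4, d(179) = 2, d(180) = 18, d(181) = 2, d(182) = 8, d(183) = 4, d(184) = 8, d(185) = 4, d(186) = 8, d(187) = 4, d(188) = 6, d(189) = 8, d(190) = 8, d(191) = 2, d(192) = 14, d(193) = 2, d(194) = 4. Summing all 194 values: 1053. (Dirichlet's divisor formula: Σ_{n ≤ x} d(n) = x ln(x) + (2γ − 1) x + O(√x). For x = 194, the asymptotic estimate is ≈ 1051.92.)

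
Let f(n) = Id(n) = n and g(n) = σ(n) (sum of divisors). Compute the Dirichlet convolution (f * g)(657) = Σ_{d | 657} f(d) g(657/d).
(Id * σ)(657) = 4998

Divisors of 657: [1, 3, 9, 73, 219, 657]. For each d | 657:
  d = 1: Id(1) · σ(657/1) = 1 · 962 = 962
  d = 3: Id(3) · σ(657/3) = 3 · 296 = 888
  d = 9: Id(9) · σ(657/9) = 9 · 74 = 666
  d = 73: Id(73) · σ(657/73) = 73 · 13 = 949
  d = 219: Id(219) · σ(657/219) = 219 · 4 = 876
  d = 657: Id(657) · σ(657/657) = 657 · 1 = 657
Summing: (Id * σ)(657) = 962 + 888 + 666 + 949 + 876 + 657 = 4998.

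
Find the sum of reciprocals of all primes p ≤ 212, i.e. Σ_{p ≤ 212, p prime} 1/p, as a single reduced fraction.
Σ 1/p = 3215488142498485484492183158345029261034221047849345857469577412562094716564064084247/1645783550795210387735581011435590727981167322669649249414629852197255934130751870910

π(212) = 47, so the primes ≤ 212 are [2, 3, 5, 7, 11, 13, 17, 19, 23, 29, 31, 37, 41, 43, 47, 53, 59, 61, 67, 71, 73, 79, 83, 89, 97, 101, 103, 107, 109, 113, 127, 131, 137, 139, 149, 151, 157, 163, 167, 173, 179, 181, 191, 193, 197, 199, 211]. Summing 1/p over these primes: 3215488142498485484492183158345029261034221047849345857469577412562094716564064084247/1645783550795210387735581011435590727981167322669649249414629852197255934130751870910 ≈ 1.9538. Mertens estimate ln ln(212) + 0.2615 ≈ 1.9398.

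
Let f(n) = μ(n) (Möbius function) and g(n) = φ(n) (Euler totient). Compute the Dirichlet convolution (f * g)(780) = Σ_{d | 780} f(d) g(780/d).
(μ * φ)(780) = 33

Divisors of 780: [1, 2, 3, 4, 5, 6, 10, 12, 13, 15, 20, 26, 30, 39, 52, 60, 65, 78, 130, 156, 195, 260, 390, 780]. For each d | 780:
  d = 1: μ(1) · φ(780/1) = 1 · 192 = 192
  d = 2: μ(2) · φ(780/2) = -1 · 96 = -96
  d = 3: μ(3) · φ(780/3) = -1 · 96 = -96
  d = 4: μ(4) · φ(780/4) = 0 · 96 = 0
  d = 5: μ(5) · φ(780/5) = -1 · 48 = -48
  d = 6: μ(6) · φ(780/6) = 1 · 48 = 48
  d = 10: μ(10) · φ(780/10) = 1 · 24 = 24
  d = 12: μ(12) · φ(780/12) = 0 · 48 = 0
  d = 13: μ(13) · φ(780/13) = -1 · 16 = -16
  d = 15: μ(15) · φ(780/15) = 1 · 24 = 24
  d = 20: μ(20) · φ(780/20) = 0 · 24 = 0
  d = 26: μ(26) · φ(780/26) = 1 · 8 = 8
  d = 30: μ(30) · φ(780/30) = -1 · 12 = -12
  d = 39: μ(39) · φ(780/39) = 1 · 8 = 8
  d = 52: μ(52) · φ(780/52) = 0 · 8 = 0
  d = 60: μ(60) · φ(780/60) = 0 · 12 = 0
  d = 65: μ(65) · φ(780/65) = 1 · 4 = 4
  d = 78: μ(78) · φ(780/78) = -1 · 4 = -4
  d = 130: μ(130) · φ(780/130) = -1 · 2 = -2
  d = 156: μ(156) · φ(780/156) = 0 · 4 = 0
  d = 195: μ(195) · φ(780/195) = -1 · 2 = -2
  d = 260: μ(260) · φ(780/260) = 0 · 2 = 0
  d = 390: μ(390) · φ(780/390) = 1 · 1 = 1
  d = 780: μ(780) · φ(780/780) = 0 · 1 = 0
Summing: (μ * φ)(780) = 192 + -96 + -96 + 0 + -48 + 48 + 24 + 0 + -16 + 24 + 0 + 8 + -12 + 8 + 0 + 0 + 4 + -4 + -2 + 0 + -2 + 0 + 1 + 0 = 33.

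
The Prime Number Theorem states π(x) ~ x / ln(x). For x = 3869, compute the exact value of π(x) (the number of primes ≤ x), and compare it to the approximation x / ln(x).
π(3869) = 536;  x/ln(x) ≈ 468.36;  relative error ≈ 12.62%.

Directly count primes up to 3869: π(3869) = 536. The PNT approximation gives 3869/ln(3869) ≈ 3869/8.26075 ≈ 468.36. Relative error (π(x) − x/ln(x)) / π(x) ≈ 12.62%; the approximation is known to undercount slightly (Li(x) is a better estimate).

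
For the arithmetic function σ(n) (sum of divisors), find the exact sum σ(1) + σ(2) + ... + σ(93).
Σ_{n ≤ 93} σ(n) = 7141

Compute σ(n) for each 1 ≤ n ≤ 93: σ(1) = 1, σ(2) = 3, σ(3) = 4, σ(4) = 7, σ(5) = 6, σ(6) = 12, σ(7) = 8, σ(8) = 15, σ(9) = 13, σ(10) = 18, σ(11) = 12, σ(12) = 28, σ(13) = 14, σ(14) = 24, σ(15) = 24, σ(16) = 31, σ(17) = 18, σ(18) = 39, σ(19) = 20, σ(20) = 42, σ(21) = 32, σ(22) = 36, σ(23) = 24, σ(24) = 60, σ(25) = 31, σ(26) = 42, σ(27) = 40, σ(28) = 56, σ(29) = 30, σ(30) = 72, σ(31) = 32, σ(32) = 63, σ(33) = 48, σ(34) = 54, σ(35) = 48, σ(36) = 91, σ(37) = 38, σ(38) = 60, σ(39) = 56, σ(40) = 90, σ(41) = 42, σ(42) = 96, σ(43) = 44, σ(44) = 84, σ(45) = 78, σ(46) = 72, σ(47) = 48, σ(48) = 124, σ(49) = 57, σ(50) = 93, σ(51) = 72, σ(52) = 98, σ(53) = 54, σ(54) = 120, σ(55) = 72, σ(56) = 120, σ(57) = 80, σ(58) = 90, σ(59) = 60, σ(60) = 168, σ(61) = 62, σ(62) = 96, σ(63) = 104, σ(64) = 127, σ(65) = 84, σ(66) = 144, σ(67) = 68, σ(68) = 126, σ(69) = 96, σ(70) = 144, σ(71) = 72, σ(72) = 195, σ(73) = 74, σ(74) = 114, σ(75) = 124, σ(76) = 140, σ(77) = 96, σ(78) = 168, σ(79) = 80, σ(80) = 186, σ(81) = 121, σ(82) = 126, σ(83) = 84, σ(84) = 224, σ(85) = 108, σ(86) = 132, σ(87) = 120, σ(88) = 180, σ(89) = 90, σ(90) = 234, σ(91) = 112, σ(92) = 168, σ(93) = 128. Summing all 93 values: 7141. (Average order: Σ_{n ≤ x} σ(n) ~ (π²/12) x². For x = 93, (π²/12)·93² ≈ 7113.52.)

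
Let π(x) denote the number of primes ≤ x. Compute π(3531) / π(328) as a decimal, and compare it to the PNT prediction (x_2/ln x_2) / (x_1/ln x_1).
π(3531)/π(328) = 493/66 ≈ 7.4697;  PNT prediction ≈ 7.6338.

π(328) = 66 and π(3531) = 493, so π(3531)/π(328) ≈ 7.4697. The PNT-predicted ratio is (3531/ln(3531)) / (328/ln(328)) ≈ 7.6338. The two agree to within a few percent, as expected.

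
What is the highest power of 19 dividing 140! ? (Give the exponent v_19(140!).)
v_19(140!) = 7

Legendre's formula: v_p(n!) = Σ_{k ≥ 1} ⌊n / p^k⌋. For p = 19, n = 140, the terms are:
  ⌊140/19^1⌋ = ⌊140/19⌋ = 7
(the next term ⌊140/19^2⌋ = 0, terminating the sum). Summing: v_19(140!) = 7 = 7.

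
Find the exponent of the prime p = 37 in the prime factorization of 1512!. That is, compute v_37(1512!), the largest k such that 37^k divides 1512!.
v_37(1512!) = 41

Legendre's formula: v_p(n!) = Σ_{k ≥ 1} ⌊n / p^k⌋. For p = 37, n = 1512, the terms are:
  ⌊1512/37^1⌋ = ⌊1512/37⌋ = 40
  ⌊1512/37^2⌋ = ⌊1512/1369⌋ = 1
(the next term ⌊1512/37^3⌋ = 0, terminating the sum). Summing: v_37(1512!) = 40 + 1 = 41.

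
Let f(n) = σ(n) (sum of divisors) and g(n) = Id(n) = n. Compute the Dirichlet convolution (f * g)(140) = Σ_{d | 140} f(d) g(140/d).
(σ * Id)(140) = 2805

Divisors of 140: [1, 2, 4, 5, 7, 10, 14, 20, 28, 35, 70, 140]. For each d | 140:
  d = 1: σ(1) · Id(140/1) = 1 · 140 = 140
  d = 2: σ(2) · Id(140/2) = 3 · 70 = 210
  d = 4: σ(4) · Id(140/4) = 7 · 35 = 245
  d = 5: σ(5) · Id(140/5) = 6 · 28 = 168
  d = 7: σ(7) · Id(140/7) = 8 · 20 = 160
  d = 10: σ(10) · Id(140/10) = 18 · 14 = 252
  d = 14: σ(14) · Id(140/14) = 24 · 10 = 240
  d = 20: σ(20) · Id(140/20) = 42 · 7 = 294
  d = 28: σ(28) · Id(140/28) = 56 · 5 = 280
  d = 35: σ(35) · Id(140/35) = 48 · 4 = 192
  d = 70: σ(70) · Id(140/70) = 144 · 2 = 288
  d = 140: σ(140) · Id(140/140) = 336 · 1 = 336
Summing: (σ * Id)(140) = 140 + 210 + 245 + 168 + 160 + 252 + 240 + 294 + 280 + 192 + 288 + 336 = 2805.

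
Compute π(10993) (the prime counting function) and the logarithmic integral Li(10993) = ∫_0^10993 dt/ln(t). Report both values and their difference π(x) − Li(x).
π(10993) = 1335;  Li(10993) ≈ 1353.39;  π(x) − Li(x) ≈ -18.39.

Direct count of primes ≤ 10993 gives π(10993) = 1335. Numerical evaluation of the logarithmic integral gives Li(10993) ≈ 1353.39. The difference π(x) − Li(x) ≈ -18.39 is typically negative for small/moderate x (Li(x) overestimates), though Littlewood's theorem shows this sign changes infinitely often.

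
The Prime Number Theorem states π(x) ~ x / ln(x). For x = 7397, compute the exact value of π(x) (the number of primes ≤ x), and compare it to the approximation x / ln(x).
π(7397) = 939;  x/ln(x) ≈ 830.30;  relative error ≈ 11.58%.

Directly count primes up to 7397: π(7397) = 939. The PNT approximation gives 7397/ln(7397) ≈ 7397/8.90883 ≈ 830.30. Relative error (π(x) − x/ln(x)) / π(x) ≈ 11.58%; the approximation is known to undercount slightly (Li(x) is a better estimate).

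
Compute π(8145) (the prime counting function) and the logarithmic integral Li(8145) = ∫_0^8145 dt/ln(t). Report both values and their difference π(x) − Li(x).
π(8145) = 1022;  Li(8145) ≈ 1042.53;  π(x) − Li(x) ≈ -20.53.

Direct count of primes ≤ 8145 gives π(8145) = 1022. Numerical evaluation of the logarithmic integral gives Li(8145) ≈ 1042.53. The difference π(x) − Li(x) ≈ -20.53 is typically negative for small/moderate x (Li(x) overestimates), though Littlewood's theorem shows this sign changes infinitely often.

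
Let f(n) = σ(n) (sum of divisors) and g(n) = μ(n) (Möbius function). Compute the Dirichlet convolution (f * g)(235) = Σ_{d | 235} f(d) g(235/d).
(σ * μ)(235) = 235

Divisors of 235: [1, 5, 47, 235]. For each d | 235:
  d = 1: σ(1) · μ(235/1) = 1 · 1 = 1
  d = 5: σ(5) · μ(235/5) = 6 · -1 = -6
  d = 47: σ(47) · μ(235/47) = 48 · -1 = -48
  d = 235: σ(235) · μ(235/235) = 288 · 1 = 288
Summing: (σ * μ)(235) = 1 + -6 + -48 + 288 = 235.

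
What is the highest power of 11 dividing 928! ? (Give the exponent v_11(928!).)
v_11(928!) = 91

Legendre's formula: v_p(n!) = Σ_{k ≥ 1} ⌊n / p^k⌋. For p = 11, n = 928, the terms are:
  ⌊928/11^1⌋ = ⌊928/11⌋ = 84
  ⌊928/11^2⌋ = ⌊928/121⌋ = 7
(the next term ⌊928/11^3⌋ = 0, terminating the sum). Summing: v_11(928!) = 84 + 7 = 91.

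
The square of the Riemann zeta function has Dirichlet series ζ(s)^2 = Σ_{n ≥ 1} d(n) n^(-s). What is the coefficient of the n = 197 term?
d(197) = 2

ζ(s)^2 = (Σ 1/m^s)(Σ 1/k^s). The coefficient of 1/n^s in the product is the number of ordered pairs (m, k) with mk = n, which equals d(n). For n = 197, divisors are [1, 197], so d(197) = 2.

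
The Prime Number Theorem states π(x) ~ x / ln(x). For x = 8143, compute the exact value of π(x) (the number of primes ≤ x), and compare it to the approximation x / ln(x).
π(8143) = 1022;  x/ln(x) ≈ 904.28;  relative error ≈ 11.52%.

Directly count primes up to 8143: π(8143) = 1022. The PNT approximation gives 8143/ln(8143) ≈ 8143/9.00491 ≈ 904.28. Relative error (π(x) − x/ln(x)) / π(x) ≈ 11.52%; the approximation is known to undercount slightly (Li(x) is a better estimate).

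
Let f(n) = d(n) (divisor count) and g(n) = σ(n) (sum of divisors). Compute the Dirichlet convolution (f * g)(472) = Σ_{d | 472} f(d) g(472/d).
(d * σ)(472) = 2604

Divisors of 472: [1, 2, 4, 8, 59, 118, 236, 472]. For each d | 472:
  d = 1: d(1) · σ(472/1) = 1 · 900 = 900
  d = 2: d(2) · σ(472/2) = 2 · 420 = 840
  d = 4: d(4) · σ(472/4) = 3 · 180 = 540
  d = 8: d(8) · σ(472/8) = 4 · 60 = 240
  d = 59: d(59) · σ(472/59) = 2 · 15 = 30
  d = 118: d(118) · σ(472/118) = 4 · 7 = 28
  d = 236: d(236) · σ(472/236) = 6 · 3 = 18
  d = 472: d(472) · σ(472/472) = 8 · 1 = 8
Summing: (d * σ)(472) = 900 + 840 + 540 + 240 + 30 + 28 + 18 + 8 = 2604.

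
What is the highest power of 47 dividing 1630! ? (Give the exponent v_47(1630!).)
v_47(1630!) = 34

Legendre's formula: v_p(n!) = Σ_{k ≥ 1} ⌊n / p^k⌋. For p = 47, n = 1630, the terms are:
  ⌊1630/47^1⌋ = ⌊1630/47⌋ = 34
(the next term ⌊1630/47^2⌋ = 0, terminating the sum). Summing: v_47(1630!) = 34 = 34.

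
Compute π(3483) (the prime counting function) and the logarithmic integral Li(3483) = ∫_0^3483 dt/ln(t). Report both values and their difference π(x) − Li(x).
π(3483) = 487;  Li(3483) ≈ 502.52;  π(x) − Li(x) ≈ -15.52.

Direct count of primes ≤ 3483 gives π(3483) = 487. Numerical evaluation of the logarithmic integral gives Li(3483) ≈ 502.52. The difference π(x) − Li(x) ≈ -15.52 is typically negative for small/moderate x (Li(x) overestimates), though Littlewood's theorem shows this sign changes infinitely often.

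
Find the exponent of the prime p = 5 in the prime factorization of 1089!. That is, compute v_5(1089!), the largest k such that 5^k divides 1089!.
v_5(1089!) = 269

Legendre's formula: v_p(n!) = Σ_{k ≥ 1} ⌊n / p^k⌋. For p = 5, n = 1089, the terms are:
  ⌊1089/5^1⌋ = ⌊1089/5⌋ = 217
  ⌊1089/5^2⌋ = ⌊1089/25⌋ = 43
  ⌊1089/5^3⌋ = ⌊1089/125⌋ = 8
  ⌊1089/5^4⌋ = ⌊1089/625⌋ = 1
(the next term ⌊1089/5^5⌋ = 0, terminating the sum). Summing: v_5(1089!) = 217 + 43 + 8 + 1 = 269.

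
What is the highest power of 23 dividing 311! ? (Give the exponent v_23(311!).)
v_23(311!) = 13

Legendre's formula: v_p(n!) = Σ_{k ≥ 1} ⌊n / p^k⌋. For p = 23, n = 311, the terms are:
  ⌊311/23^1⌋ = ⌊311/23⌋ = 13
(the next term ⌊311/23^2⌋ = 0, terminating the sum). Summing: v_23(311!) = 13 = 13.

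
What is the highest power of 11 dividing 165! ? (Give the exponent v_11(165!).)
v_11(165!) = 16

Legendre's formula: v_p(n!) = Σ_{k ≥ 1} ⌊n / p^k⌋. For p = 11, n = 165, the terms are:
  ⌊165/11^1⌋ = ⌊165/11⌋ = 15
  ⌊165/11^2⌋ = ⌊165/121⌋ = 1
(the next term ⌊165/11^3⌋ = 0, terminating the sum). Summing: v_11(165!) = 15 + 1 = 16.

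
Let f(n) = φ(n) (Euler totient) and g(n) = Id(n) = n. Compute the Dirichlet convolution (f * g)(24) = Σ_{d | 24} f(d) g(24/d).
(φ * Id)(24) = 100

Divisors of 24: [1, 2, 3, 4, 6, 8, 12, 24]. For each d | 24:
  d = 1: φ(1) · Id(24/1) = 1 · 24 = 24
  d = 2: φ(2) · Id(24/2) = 1 · 12 = 12
  d = 3: φ(3) · Id(24/3) = 2 · 8 = 16
  d = 4: φ(4) · Id(24/4) = 2 · 6 = 12
  d = 6: φ(6) · Id(24/6) = 2 · 4 = 8
  d = 8: φ(8) · Id(24/8) = 4 · 3 = 12
  d = 12: φ(12) · Id(24/12) = 4 · 2 = 8
  d = 24: φ(24) · Id(24/24) = 8 · 1 = 8
Summing: (φ * Id)(24) = 24 + 12 + 16 + 12 + 8 + 12 + 8 + 8 = 100.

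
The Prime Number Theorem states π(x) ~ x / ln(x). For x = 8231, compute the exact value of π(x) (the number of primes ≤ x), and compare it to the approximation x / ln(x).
π(8231) = 1032;  x/ln(x) ≈ 912.97;  relative error ≈ 11.53%.

Directly count primes up to 8231: π(8231) = 1032. The PNT approximation gives 8231/ln(8231) ≈ 8231/9.01566 ≈ 912.97. Relative error (π(x) − x/ln(x)) / π(x) ≈ 11.53%; the approximation is known to undercount slightly (Li(x) is a better estimate).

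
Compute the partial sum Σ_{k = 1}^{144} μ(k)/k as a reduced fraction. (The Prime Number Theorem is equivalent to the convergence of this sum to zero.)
Σ μ(k)/k = 10391887234035457572196499544638378349921869282953777/1669107775099865011251538855274990009561055775533405515

Values of μ(k) for 1 ≤ k ≤ 144: μ(1) = 1, μ(2) = -1, μ(3) = -1, μ(5) = -1, μ(6) = 1, μ(7) = -1, μ(10) = 1, μ(11) = -1, μ(13) = -1, μ(14) = 1, μ(15) = 1, μ(17) = -1, μ(19) = -1, μ(21) = 1, μ(22) = 1, μ(23) = -1, μ(26) = 1, μ(29) = -1, μ(30) = -1, μ(31) = -1, μ(33) = 1, μ(34) = 1, μ(35) = 1, μ(37) = -1, μ(38) = 1, μ(39) = 1, μ(41) = -1, μ(42) = -1, μ(43) = -1, μ(46) = 1, μ(47) = -1, μ(51) = 1, μ(53) = -1, μ(55) = 1, μ(57) = 1, μ(58) = 1, μ(59) = -1, μ(61) = -1, μ(62) = 1, μ(65) = 1, μ(66) = -1, μ(67) = -1, μ(69) = 1, μ(70) = -1, μ(71) = -1, μ(73) = -1, μ(74) = 1, μ(77) = 1, μ(78) = -1, μ(79) = -1, μ(82) = 1, μ(83) = -1, μ(85) = 1, μ(86) = 1, μ(87) = 1, μ(89) = -1, μ(91) = 1, μ(93) = 1, μ(94) = 1, μ(95) = 1, μ(97) = -1, μ(101) = -1, μ(102) = -1, μ(103) = -1, μ(105) = -1, μ(106) = 1, μ(107) = -1, μ(109) = -1, μ(110) = -1, μ(111) = 1, μ(113) = -1, μ(114) = -1, μ(115) = 1, μ(118) = 1, μ(119) = 1, μ(122) = 1, μ(123) = 1, μ(127) = -1, μ(129) = 1, μ(130) = -1, μ(131) = -1, μ(133) = 1, μ(134) = 1, μ(137) = -1, μ(138) = -1, μ(139) = -1, μ(141) = 1, μ(142) = 1, μ(143) = 1, with μ = 0 on non-squarefree integers. Summing μ(k)/k for k where μ(k) ≠ 0 gives 10391887234035457572196499544638378349921869282953777/1669107775099865011251538855274990009561055775533405515 ≈ 0.0062. (PNT ⟺ this sum → 0 as n → ∞.)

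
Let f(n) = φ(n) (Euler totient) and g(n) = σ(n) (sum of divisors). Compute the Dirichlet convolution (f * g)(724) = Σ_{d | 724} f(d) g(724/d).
(φ * σ)(724) = 4344

Divisors of 724: [1, 2, 4, 181, 362, 724]. For each d | 724:
  d = 1: φ(1) · σ(724/1) = 1 · 1274 = 1274
  d = 2: φ(2) · σ(724/2) = 1 · 546 = 546
  d = 4: φ(4) · σ(724/4) = 2 · 182 = 364
  d = 181: φ(181) · σ(724/181) = 180 · 7 = 1260
  d = 362: φ(362) · σ(724/362) = 180 · 3 = 540
  d = 724: φ(724) · σ(724/724) = 360 · 1 = 360
Summing: (φ * σ)(724) = 1274 + 546 + 364 + 1260 + 540 + 360 = 4344.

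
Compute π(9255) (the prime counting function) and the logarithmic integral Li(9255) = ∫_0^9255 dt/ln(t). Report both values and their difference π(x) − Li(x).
π(9255) = 1146;  Li(9255) ≈ 1164.91;  π(x) − Li(x) ≈ -18.91.

Direct count of primes ≤ 9255 gives π(9255) = 1146. Numerical evaluation of the logarithmic integral gives Li(9255) ≈ 1164.91. The difference π(x) − Li(x) ≈ -18.91 is typically negative for small/moderate x (Li(x) overestimates), though Littlewood's theorem shows this sign changes infinitely often.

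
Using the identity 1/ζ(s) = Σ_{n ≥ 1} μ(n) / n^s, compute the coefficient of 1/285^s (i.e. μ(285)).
μ(285) = -1

Factor n = 285 = 3 · 5 · 19. μ(n) = 0 if any exponent ≥ 2 (not squarefree); otherwise μ(n) = (−1)^{ω(n)} where ω(n) is the number of distinct prime factors. Applying: μ(285) = -1.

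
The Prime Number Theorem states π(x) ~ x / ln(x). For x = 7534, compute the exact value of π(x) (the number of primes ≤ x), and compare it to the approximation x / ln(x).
π(7534) = 954;  x/ln(x) ≈ 843.94;  relative error ≈ 11.54%.

Directly count primes up to 7534: π(7534) = 954. The PNT approximation gives 7534/ln(7534) ≈ 7534/8.92718 ≈ 843.94. Relative error (π(x) − x/ln(x)) / π(x) ≈ 11.54%; the approximation is known to undercount slightly (Li(x) is a better estimate).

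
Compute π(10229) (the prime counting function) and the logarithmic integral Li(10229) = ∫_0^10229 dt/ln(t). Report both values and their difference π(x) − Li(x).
π(10229) = 1254;  Li(10229) ≈ 1270.97;  π(x) − Li(x) ≈ -16.97.

Direct count of primes ≤ 10229 gives π(10229) = 1254. Numerical evaluation of the logarithmic integral gives Li(10229) ≈ 1270.97. The difference π(x) − Li(x) ≈ -16.97 is typically negative for small/moderate x (Li(x) overestimates), though Littlewood's theorem shows this sign changes infinitely often.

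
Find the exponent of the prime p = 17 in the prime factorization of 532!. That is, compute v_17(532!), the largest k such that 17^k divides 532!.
v_17(532!) = 32

Legendre's formula: v_p(n!) = Σ_{k ≥ 1} ⌊n / p^k⌋. For p = 17, n = 532, the terms are:
  ⌊532/17^1⌋ = ⌊532/17⌋ = 31
  ⌊532/17^2⌋ = ⌊532/289⌋ = 1
(the next term ⌊532/17^3⌋ = 0, terminating the sum). Summing: v_17(532!) = 31 + 1 = 32.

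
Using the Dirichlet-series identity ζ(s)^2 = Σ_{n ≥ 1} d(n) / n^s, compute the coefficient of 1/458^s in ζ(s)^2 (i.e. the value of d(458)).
d(458) = 4

ζ(s)^2 = (Σ 1/m^s)(Σ 1/k^s). The coefficient of 1/n^s in the product is the number of ordered pairs (m, k) with mk = n, which equals d(n). For n = 458, divisors are [1, 2, 229, 458], so d(458) = 4.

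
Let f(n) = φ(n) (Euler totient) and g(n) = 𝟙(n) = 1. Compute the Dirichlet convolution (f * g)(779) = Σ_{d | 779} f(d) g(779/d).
(φ * 𝟙)(779) = 779

Divisors of 779: [1, 19, 41, 779]. For each d | 779:
  d = 1: φ(1) · 𝟙(779/1) = 1 · 1 = 1
  d = 19: φ(19) · 𝟙(779/19) = 18 · 1 = 18
  d = 41: φ(41) · 𝟙(779/41) = 40 · 1 = 40
  d = 779: φ(779) · 𝟙(779/779) = 720 · 1 = 720
Summing: (φ * 𝟙)(779) = 1 + 18 + 40 + 720 = 779.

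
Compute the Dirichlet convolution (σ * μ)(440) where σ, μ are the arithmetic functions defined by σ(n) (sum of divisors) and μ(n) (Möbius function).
(σ * μ)(440) = 440

Divisors of 440: [1, 2, 4, 5, 8, 10, 11, 20, 22, 40, 44, 55, 88, 110, 220, 440]. For each d | 440:
  d = 1: σ(1) · μ(440/1) = 1 · 0 = 0
  d = 2: σ(2) · μ(440/2) = 3 · 0 = 0
  d = 4: σ(4) · μ(440/4) = 7 · -1 = -7
  d = 5: σ(5) · μ(440/5) = 6 · 0 = 0
  d = 8: σ(8) · μ(440/8) = 15 · 1 = 15
  d = 10: σ(10) · μ(440/10) = 18 · 0 = 0
  d = 11: σ(11) · μ(440/11) = 12 · 0 = 0
  d = 20: σ(20) · μ(440/20) = 42 · 1 = 42
  d = 22: σ(22) · μ(440/22) = 36 · 0 = 0
  d = 40: σ(40) · μ(440/40) = 90 · -1 = -90
  d = 44: σ(44) · μ(440/44) = 84 · 1 = 84
  d = 55: σ(55) · μ(440/55) = 72 · 0 = 0
  d = 88: σ(88) · μ(440/88) = 180 · -1 = -180
  d = 110: σ(110) · μ(440/110) = 216 · 0 = 0
  d = 220: σ(220) · μ(440/220) = 504 · -1 = -504
  d = 440: σ(440) · μ(440/440) = 1080 · 1 = 1080
Summing: (σ * μ)(440) = 0 + 0 + -7 + 0 + 15 + 0 + 0 + 42 + 0 + -90 + 84 + 0 + -180 + 0 + -504 + 1080 = 440.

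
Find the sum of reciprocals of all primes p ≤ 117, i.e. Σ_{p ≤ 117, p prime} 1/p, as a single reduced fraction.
Σ 1/p = 58472171373748331322981543916880425472323867753/31610054640417607788145206291543662493274686990

π(117) = 30, so the primes ≤ 117 are [2, 3, 5, 7, 11, 13, 17, 19, 23, 29, 31, 37, 41, 43, 47, 53, 59, 61, 67, 71, 73, 79, 83, 89, 97, 101, 103, 107, 109, 113]. Summing 1/p over these primes: 58472171373748331322981543916880425472323867753/31610054640417607788145206291543662493274686990 ≈ 1.8498. Mertens estimate ln ln(117) + 0.2615 ≈ 1.8222.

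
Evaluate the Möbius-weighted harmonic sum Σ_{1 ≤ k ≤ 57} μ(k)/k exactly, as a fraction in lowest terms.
Σ μ(k)/k = 519973962150962777/32589158477190044730

Values of μ(k) for 1 ≤ k ≤ 57: μ(1) = 1, μ(2) = -1, μ(3) = -1, μ(5) = -1, μ(6) = 1, μ(7) = -1, μ(10) = 1, μ(11) = -1, μ(13) = -1, μ(14) = 1, μ(15) = 1, μ(17) = -1, μ(19) = -1, μ(21) = 1, μ(22) = 1, μ(23) = -1, μ(26) = 1, μ(29) = -1, μ(30) = -1, μ(31) = -1, μ(33) = 1, μ(34) = 1, μ(35) = 1, μ(37) = -1, μ(38) = 1, μ(39) = 1, μ(41) = -1, μ(42) = -1, μ(43) = -1, μ(46) = 1, μ(47) = -1, μ(51) = 1, μ(53) = -1, μ(55) = 1, μ(57) = 1, with μ = 0 on non-squarefree integers. Summing μ(k)/k for k where μ(k) ≠ 0 gives 519973962150962777/32589158477190044730 ≈ 0.0160. (PNT ⟺ this sum → 0 as n → ∞.)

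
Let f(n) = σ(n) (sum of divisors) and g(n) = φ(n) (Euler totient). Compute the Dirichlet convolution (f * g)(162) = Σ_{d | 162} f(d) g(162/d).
(σ * φ)(162) = 1620

Divisors of 162: [1, 2, 3, 6, 9, 18, 27, 54, 81, 162]. For each d | 162:
  d = 1: σ(1) · φ(162/1) = 1 · 54 = 54
  d = 2: σ(2) · φ(162/2) = 3 · 54 = 162
  d = 3: σ(3) · φ(162/3) = 4 · 18 = 72
  d = 6: σ(6) · φ(162/6) = 12 · 18 = 216
  d = 9: σ(9) · φ(162/9) = 13 · 6 = 78
  d = 18: σ(18) · φ(162/18) = 39 · 6 = 234
  d = 27: σ(27) · φ(162/27) = 40 · 2 = 80
  d = 54: σ(54) · φ(162/54) = 120 · 2 = 240
  d = 81: σ(81) · φ(162/81) = 121 · 1 = 121
  d = 162: σ(162) · φ(162/162) = 363 · 1 = 363
Summing: (σ * φ)(162) = 54 + 162 + 72 + 216 + 78 + 234 + 80 + 240 + 121 + 363 = 1620.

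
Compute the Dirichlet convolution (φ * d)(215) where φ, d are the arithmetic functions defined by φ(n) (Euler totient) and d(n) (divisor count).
(φ * d)(215) = 264

Divisors of 215: [1, 5, 43, 215]. For each d | 215:
  d = 1: φ(1) · d(215/1) = 1 · 4 = 4
  d = 5: φ(5) · d(215/5) = 4 · 2 = 8
  d = 43: φ(43) · d(215/43) = 42 · 2 = 84
  d = 215: φ(215) · d(215/215) = 168 · 1 = 168
Summing: (φ * d)(215) = 4 + 8 + 84 + 168 = 264.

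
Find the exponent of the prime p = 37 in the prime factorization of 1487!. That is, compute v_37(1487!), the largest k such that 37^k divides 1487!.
v_37(1487!) = 41

Legendre's formula: v_p(n!) = Σ_{k ≥ 1} ⌊n / p^k⌋. For p = 37, n = 1487, the terms are:
  ⌊1487/37^1⌋ = ⌊1487/37⌋ = 40
  ⌊1487/37^2⌋ = ⌊1487/1369⌋ = 1
(the next term ⌊1487/37^3⌋ = 0, terminating the sum). Summing: v_37(1487!) = 40 + 1 = 41.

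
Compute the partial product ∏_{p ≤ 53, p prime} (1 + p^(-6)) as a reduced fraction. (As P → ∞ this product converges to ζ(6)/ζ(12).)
∏ = 360549358903447598496102606972302575686854635195266223026920975630213276302501208168000000/354490140797970318435085924328566932610522860437094896232244152761372626351680260596056897

The primes p ≤ 53 are [2, 3, 5, 7, 11, 13, 17, 19, 23, 29, 31, 37, 41, 43, 47, 53]. For each, (1 + 1/p^6) = (p^6 + 1)/p^6. Multiplying these fractions over p ∈ [2, 3, 5, 7, 11, 13, 17, 19, 23, 29, 31, 37, 41, 43, 47, 53] gives 360549358903447598496102606972302575686854635195266223026920975630213276302501208168000000/354490140797970318435085924328566932610522860437094896232244152761372626351680260596056897. (In the limit P → ∞ this tends to ζ(6)/ζ(12).)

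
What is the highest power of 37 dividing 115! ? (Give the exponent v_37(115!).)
v_37(115!) = 3

Legendre's formula: v_p(n!) = Σ_{k ≥ 1} ⌊n / p^k⌋. For p = 37, n = 115, the terms are:
  ⌊115/37^1⌋ = ⌊115/37⌋ = 3
(the next term ⌊115/37^2⌋ = 0, terminating the sum). Summing: v_37(115!) = 3 = 3.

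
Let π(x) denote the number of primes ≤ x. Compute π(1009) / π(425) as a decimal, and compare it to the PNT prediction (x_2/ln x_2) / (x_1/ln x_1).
π(1009)/π(425) = 169/82 ≈ 2.0610;  PNT prediction ≈ 2.0773.

π(425) = 82 and π(1009) = 169, so π(1009)/π(425) ≈ 2.0610. The PNT-predicted ratio is (1009/ln(1009)) / (425/ln(425)) ≈ 2.0773. The two agree to within a few percent, as expected.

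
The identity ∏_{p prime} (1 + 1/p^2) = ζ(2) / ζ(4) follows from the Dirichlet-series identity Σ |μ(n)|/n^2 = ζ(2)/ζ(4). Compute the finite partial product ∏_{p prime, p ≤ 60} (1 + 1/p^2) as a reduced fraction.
∏ = 18792194413340635040000000000/12404819654958314061063105597

The primes p ≤ 60 are [2, 3, 5, 7, 11, 13, 17, 19, 23, 29, 31, 37, 41, 43, 47, 53, 59]. For each, (1 + 1/p^2) = (p^2 + 1)/p^2. Multiplying these fractions over p ∈ [2, 3, 5, 7, 11, 13, 17, 19, 23, 29, 31, 37, 41, 43, 47, 53, 59] gives 18792194413340635040000000000/12404819654958314061063105597. (In the limit P → ∞ this tends to ζ(2)/ζ(4).)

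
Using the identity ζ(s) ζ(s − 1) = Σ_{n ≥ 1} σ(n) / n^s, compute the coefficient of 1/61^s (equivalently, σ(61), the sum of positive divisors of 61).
σ(61) = 62

In the product (Σ m^0/m^s)(Σ k / k^s) = Σ (Σ_{d | n} d) / n^s, the coefficient of 1/n^s is σ(n) = Σ_{d | n} d. For n = 61, divisors are [1, 61]; summing: σ(61) = 62.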